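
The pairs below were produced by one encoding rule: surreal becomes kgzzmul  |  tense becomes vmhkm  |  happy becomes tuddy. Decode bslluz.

Each letter's alphabet position (a=0..z=25) is mapped through 11·x+20 mod 26 — an affine cipher.
Decoding bslluz: b(1)→19·(1−20)≡3=d; s(18)→19·(18−20)≡14=o; l(11)→19·(11−20)≡11=l; l(11)→19·(11−20)≡11=l; u(20)→19·(20−20)≡0=a; z(25)→19·(25−20)≡17=r (all mod 26).

dollar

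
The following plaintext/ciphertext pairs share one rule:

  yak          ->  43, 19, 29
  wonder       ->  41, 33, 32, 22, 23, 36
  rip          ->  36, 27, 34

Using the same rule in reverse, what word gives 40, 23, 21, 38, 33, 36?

vector

Each letter is replaced by its alphabet position (a=1..z=26) + 18.
Reversing it on 40, 23, 21, 38, 33, 36: 40→(40−18)÷1=22=v, 23→(23−18)÷1=5=e, 21→(21−18)÷1=3=c, 38→(38−18)÷1=20=t, 33→(33−18)÷1=15=o, 36→(36−18)÷1=18=r.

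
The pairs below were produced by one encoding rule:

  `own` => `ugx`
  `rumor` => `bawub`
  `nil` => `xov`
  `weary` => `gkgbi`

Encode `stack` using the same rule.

cdgmu

Vowels shift forward by 6 and consonants shift forward by 10.
Applying it to stack: s(cons)+10=c, t(cons)+10=d, a(vowel)+6=g, c(cons)+10=m, k(cons)+10=u.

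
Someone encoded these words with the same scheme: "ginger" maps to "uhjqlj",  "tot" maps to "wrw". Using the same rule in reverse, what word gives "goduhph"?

emerald

The word is reversed, then every letter is shifted forward by 3.
Decoding goduhph: shift back: g−3=d, o−3=l, d−3=a, u−3=r, h−3=e, p−3=m, h−3=e → dlareme; then reverse → emerald.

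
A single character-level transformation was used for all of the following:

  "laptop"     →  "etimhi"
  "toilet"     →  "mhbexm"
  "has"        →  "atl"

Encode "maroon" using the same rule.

This is a Caesar cipher with shift 19.
Applying it to maroon: m+19=f, a+19=t, r+19=k, o+19=h, o+19=h, n+19=g.

ftkhhg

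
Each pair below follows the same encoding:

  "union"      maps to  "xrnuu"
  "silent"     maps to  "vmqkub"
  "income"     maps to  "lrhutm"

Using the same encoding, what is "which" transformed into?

In union: u→x is +3, n→r is +4, i→n is +5, o→u is +6 — the shift increases by 1 each position. Letter i (0-indexed) is shifted by i+3, so successive shifts are 3, 4, 5, ….
Applying it to which: w+3=z, h+4=l, i+5=n, c+6=i, h+7=o.

zlnio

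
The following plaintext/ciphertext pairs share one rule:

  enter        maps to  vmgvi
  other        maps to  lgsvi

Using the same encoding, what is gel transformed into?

Each pair mirrors across the alphabet (e↔v, n↔m, t↔g): positions sum to 25. Each letter is replaced by its mirror in the alphabet: a↔z, b↔y, c↔x, and so on (the Atbash cipher).
For gel: g↔t, e↔v, l↔o.

tvo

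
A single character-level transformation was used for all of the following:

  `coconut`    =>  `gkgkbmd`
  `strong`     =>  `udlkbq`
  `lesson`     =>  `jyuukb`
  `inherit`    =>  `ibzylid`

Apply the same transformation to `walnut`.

eojbmd

c(2)→g(6) and o(14)→k(10) fit y≡9x+14 (mod 26); the inverse of 9 mod 26 is 3. This is an affine cipher: with a=0,…,z=25, each position x becomes (9x+14) mod 26.
For walnut: w(22)→9·22+14≡4=e; a(0)→9·0+14≡14=o; l(11)→9·11+14≡9=j; n(13)→9·13+14≡1=b; u(20)→9·20+14≡12=m; t(19)→9·19+14≡3=d (all mod 26).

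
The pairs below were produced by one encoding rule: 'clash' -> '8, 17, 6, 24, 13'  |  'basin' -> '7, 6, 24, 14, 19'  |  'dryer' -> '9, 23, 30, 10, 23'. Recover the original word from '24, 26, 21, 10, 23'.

Each letter is replaced by its alphabet position (a=1..z=26) + 5.
Undoing it on 24, 26, 21, 10, 23: 24→(24−5)÷1=19=s, 26→(26−5)÷1=21=u, 21→(21−5)÷1=16=p, 10→(10−5)÷1=5=e, 23→(23−5)÷1=18=r.

super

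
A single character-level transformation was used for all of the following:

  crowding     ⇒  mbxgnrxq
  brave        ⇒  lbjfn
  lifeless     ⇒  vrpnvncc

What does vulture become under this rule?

Vowels shift forward by 9 and consonants shift forward by 10.
On vulture: v(cons)+10=f, u(vowel)+9=d, l(cons)+10=v, t(cons)+10=d, u(vowel)+9=d, r(cons)+10=b, e(vowel)+9=n.

fdvddbn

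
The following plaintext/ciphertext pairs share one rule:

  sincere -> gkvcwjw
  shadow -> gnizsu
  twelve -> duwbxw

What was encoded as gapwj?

This is an affine cipher: with a=0,…,z=25, each position x becomes (23x+8) mod 26.
Reversing it on gapwj: g(6)→17·(6−8)≡18=s; a(0)→17·(0−8)≡20=u; p(15)→17·(15−8)≡15=p; w(22)→17·(22−8)≡4=e; j(9)→17·(9−8)≡17=r (all mod 26).

super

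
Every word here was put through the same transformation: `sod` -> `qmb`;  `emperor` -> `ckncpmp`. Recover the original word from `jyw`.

lay

Compare letters: s→q is +24, o→m is +24, d→b is +24 — a constant shift. This is a Caesar cipher with shift 24.
Decoding jyw: j−24=l, y−24=a, w−24=y.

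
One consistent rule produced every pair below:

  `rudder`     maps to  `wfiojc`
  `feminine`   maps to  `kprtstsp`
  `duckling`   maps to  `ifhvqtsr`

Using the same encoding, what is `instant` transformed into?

nyxefyy

Shifts by position in rudder: pos 0: r→w (+5), pos 1: u→f (+11), pos 2: d→i (+5), pos 3: d→o (+11) — repeating every 2. It's a Vigenère-style cipher with numeric key [5,11]: position i shifts by key[i mod 2].
On instant: i+5=n, n+11=y, s+5=x, t+11=e, a+5=f, n+11=y, t+5=y.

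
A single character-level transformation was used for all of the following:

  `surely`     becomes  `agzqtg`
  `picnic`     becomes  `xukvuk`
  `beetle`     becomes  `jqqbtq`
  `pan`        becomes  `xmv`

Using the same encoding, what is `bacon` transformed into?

The shift depends on letter class: consonant s→a is +8, but vowel u→g is +12. Two shifts are in play — +12 for a/e/i/o/u, +8 for every other letter.
On bacon: b(cons)+8=j, a(vowel)+12=m, c(cons)+8=k, o(vowel)+12=a, n(cons)+8=v.

jmkav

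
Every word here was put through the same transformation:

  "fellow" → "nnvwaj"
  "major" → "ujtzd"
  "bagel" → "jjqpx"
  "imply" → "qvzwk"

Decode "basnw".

In fellow: f→n is +8, e→n is +9, l→v is +10, l→w is +11 — the shift increases by 1 each position. Each letter shifts forward by (position + 8), i.e. 8, 9, 10, … — the shift grows by one for each successive letter.
Decoding basnw: b−8=t, a−9=r, s−10=i, n−11=c, w−12=k.

trick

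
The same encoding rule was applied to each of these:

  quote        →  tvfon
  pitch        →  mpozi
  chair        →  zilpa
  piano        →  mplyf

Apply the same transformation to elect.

nknzo

q(16)→t(19) and u(20)→v(21) fit y≡7x+11 (mod 26); the inverse of 7 mod 26 is 15. Treating letters as 0–25, the rule is x ↦ 7x + 11 (mod 26).
On elect: e(4)→7·4+11≡13=n; l(11)→7·11+11≡10=k; e(4)→7·4+11≡13=n; c(2)→7·2+11≡25=z; t(19)→7·19+11≡14=o (all mod 26).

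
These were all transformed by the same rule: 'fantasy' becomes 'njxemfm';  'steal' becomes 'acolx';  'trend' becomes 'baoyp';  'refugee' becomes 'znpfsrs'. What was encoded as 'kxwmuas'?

In fantasy: f→n is +8, a→j is +9, n→x is +10, t→e is +11 — the shift increases by 1 each position. Letter i (0-indexed) is shifted by i+8, so successive shifts are 8, 9, 10, ….
Decoding kxwmuas: k−8=c, x−9=o, w−10=m, m−11=b, u−12=i, a−13=n, s−14=e.

combine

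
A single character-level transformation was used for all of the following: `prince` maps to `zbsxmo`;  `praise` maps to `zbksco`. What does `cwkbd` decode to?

Compare letters: p→z is +10, r→b is +10, i→s is +10 — a constant shift. Every letter moves 10 places later in the alphabet, wrapping around z→a.
Decoding cwkbd: c−10=s, w−10=m, k−10=a, b−10=r, d−10=t.

smart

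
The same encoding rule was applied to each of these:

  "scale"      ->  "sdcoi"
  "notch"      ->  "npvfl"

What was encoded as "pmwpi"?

In scale: s→s is +0, c→d is +1, a→c is +2, l→o is +3 — the shift increases by 1 each position. Each letter shifts forward by its position index (0, 1, 2, …) — the shift grows by one for each successive letter.
Undoing it on pmwpi: p−0=p, m−1=l, w−2=u, p−3=m, i−4=e.

plume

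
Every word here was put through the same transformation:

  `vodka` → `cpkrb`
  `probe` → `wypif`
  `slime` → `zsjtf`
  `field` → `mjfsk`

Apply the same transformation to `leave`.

sfbcf

The shift depends on letter class: consonant v→c is +7, but vowel o→p is +1. The rule splits by letter class: vowels +1, consonants +7.
For leave: l(cons)+7=s, e(vowel)+1=f, a(vowel)+1=b, v(cons)+7=c, e(vowel)+1=f.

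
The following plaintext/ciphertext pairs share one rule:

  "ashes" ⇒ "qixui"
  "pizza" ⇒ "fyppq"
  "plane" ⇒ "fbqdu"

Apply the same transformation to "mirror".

Compare letters: a→q is +16, s→i is +16, h→x is +16 — a constant shift. This is a Caesar cipher with shift 16.
For mirror: m+16=c, i+16=y, r+16=h, r+16=h, o+16=e, r+16=h.

cyhheh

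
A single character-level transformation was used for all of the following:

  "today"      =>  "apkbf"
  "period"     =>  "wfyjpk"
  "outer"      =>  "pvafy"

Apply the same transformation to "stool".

zapps

The rule splits by letter class: vowels +1, consonants +7.
On stool: s(cons)+7=z, t(cons)+7=a, o(vowel)+1=p, o(vowel)+1=p, l(cons)+7=s.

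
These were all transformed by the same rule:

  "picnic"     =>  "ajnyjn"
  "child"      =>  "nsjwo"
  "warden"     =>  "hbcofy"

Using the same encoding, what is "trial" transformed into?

Vowels shift forward by 1 and consonants shift forward by 11.
On trial: t(cons)+11=e, r(cons)+11=c, i(vowel)+1=j, a(vowel)+1=b, l(cons)+11=w.

ecjbw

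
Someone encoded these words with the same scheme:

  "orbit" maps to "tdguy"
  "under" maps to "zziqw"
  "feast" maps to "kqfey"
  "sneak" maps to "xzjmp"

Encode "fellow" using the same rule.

Shifts by position in orbit: pos 0: o→t (+5), pos 1: r→d (+12), pos 2: b→g (+5), pos 3: i→u (+12) — repeating every 2. The shifts repeat in a cycle of length 2: positions 0,1,… shift by +5, +12, then the pattern repeats.
On fellow: f+5=k, e+12=q, l+5=q, l+12=x, o+5=t, w+12=i.

kqqxti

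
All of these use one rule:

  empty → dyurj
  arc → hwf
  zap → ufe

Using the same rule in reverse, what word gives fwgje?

zebra

The output letters match the input read backwards, each shifted +5: empty reversed is ytpme. Read the word backwards and shift each letter +5.
Decoding fwgje: shift back: f−5=a, w−5=r, g−5=b, j−5=e, e−5=z → arbez; then reverse → zebra.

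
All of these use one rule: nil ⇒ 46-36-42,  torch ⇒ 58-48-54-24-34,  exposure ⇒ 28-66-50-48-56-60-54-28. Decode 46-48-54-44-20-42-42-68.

normally

n(#14)→46 and i(#9)→36: differences scale by 2, so n = 2·pos + 18. Each letter becomes 2×(its alphabet position, a=1..z=26) + 18.
Undoing it on 46-48-54-44-20-42-42-68: 46→(46−18)÷2=14=n, 48→(48−18)÷2=15=o, 54→(54−18)÷2=18=r, 44→(44−18)÷2=13=m, 20→(20−18)÷2=1=a, 42→(42−18)÷2=12=l, 42→(42−18)÷2=12=l, 68→(68−18)÷2=25=y.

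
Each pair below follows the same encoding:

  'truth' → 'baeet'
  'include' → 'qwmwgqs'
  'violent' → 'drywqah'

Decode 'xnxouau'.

pending

In truth: t→b is +8, r→a is +9, u→e is +10, t→e is +11 — the shift increases by 1 each position. Each letter shifts forward by (position + 8), i.e. 8, 9, 10, … — the shift grows by one for each successive letter.
Reversing it on xnxouau: x−8=p, n−9=e, x−10=n, o−11=d, u−12=i, a−13=n, u−14=g.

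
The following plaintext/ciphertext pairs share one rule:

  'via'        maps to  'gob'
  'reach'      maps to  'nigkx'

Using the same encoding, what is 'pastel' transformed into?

The output letters match the input read backwards, each shifted +6: via reversed is aiv. Two steps: reverse the string, then apply a Caesar shift of +6.
Applying it to pastel: reverse → letsap; then shift: l+6=r, e+6=k, t+6=z, s+6=y, a+6=g, p+6=v.

rkzygv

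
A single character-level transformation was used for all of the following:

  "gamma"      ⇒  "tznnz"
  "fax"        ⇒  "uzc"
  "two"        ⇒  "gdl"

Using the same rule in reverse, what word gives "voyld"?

elbow

Each pair mirrors across the alphabet (g↔t, a↔z, m↔n): positions sum to 25. Each letter is replaced by its mirror in the alphabet: a↔z, b↔y, c↔x, and so on (the Atbash cipher).
Reversing it on voyld: v↔e, o↔l, y↔b, l↔o, d↔w.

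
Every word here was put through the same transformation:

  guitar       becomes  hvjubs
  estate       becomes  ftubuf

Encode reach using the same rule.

Compare letters: g→h is +1, u→v is +1, i→j is +1 — a constant shift. This is a Caesar cipher with shift 1.
On reach: r+1=s, e+1=f, a+1=b, c+1=d, h+1=i.

sfbdi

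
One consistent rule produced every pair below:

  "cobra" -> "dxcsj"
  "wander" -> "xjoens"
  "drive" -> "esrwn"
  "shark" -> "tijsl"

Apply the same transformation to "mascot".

The shift depends on letter class: consonant c→d is +1, but vowel o→x is +9. The rule splits by letter class: vowels +9, consonants +1.
Applying it to mascot: m(cons)+1=n, a(vowel)+9=j, s(cons)+1=t, c(cons)+1=d, o(vowel)+9=x, t(cons)+1=u.

njtdxu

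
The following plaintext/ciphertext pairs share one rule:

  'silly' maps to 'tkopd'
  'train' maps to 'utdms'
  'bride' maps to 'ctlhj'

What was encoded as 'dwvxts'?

In silly: s→t is +1, i→k is +2, l→o is +3, l→p is +4 — the shift increases by 1 each position. The shift increases by 1 at each position, starting from +1: 1, 2, 3, ….
Decoding dwvxts: d−1=c, w−2=u, v−3=s, x−4=t, t−5=o, s−6=m.

custom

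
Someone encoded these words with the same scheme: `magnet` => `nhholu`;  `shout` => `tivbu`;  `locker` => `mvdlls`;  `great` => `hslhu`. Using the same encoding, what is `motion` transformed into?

nvupvo

Vowels shift forward by 7 and consonants shift forward by 1.
For motion: m(cons)+1=n, o(vowel)+7=v, t(cons)+1=u, i(vowel)+7=p, o(vowel)+7=v, n(cons)+1=o.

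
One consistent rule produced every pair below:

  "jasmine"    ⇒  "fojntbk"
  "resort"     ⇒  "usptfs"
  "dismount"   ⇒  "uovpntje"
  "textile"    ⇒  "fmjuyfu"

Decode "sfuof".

The output letters match the input read backwards, each shifted +1: jasmine reversed is enimsaj. The word is reversed, then every letter is shifted forward by 1.
Undoing it on sfuof: shift back: s−1=r, f−1=e, u−1=t, o−1=n, f−1=e → retne; then reverse → enter.

enter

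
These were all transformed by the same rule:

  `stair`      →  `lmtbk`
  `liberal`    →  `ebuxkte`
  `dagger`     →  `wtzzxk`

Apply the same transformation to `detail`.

Compare letters: s→l is +19, t→m is +19, a→t is +19 — a constant shift. It's a constant shift of +19 (ROT19).
Applying it to detail: d+19=w, e+19=x, t+19=m, a+19=t, i+19=b, l+19=e.

wxmtbe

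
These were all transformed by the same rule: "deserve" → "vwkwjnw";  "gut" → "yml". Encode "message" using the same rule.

ewkksyw

Compare letters: d→v is +18, e→w is +18, s→k is +18 — a constant shift. Every letter moves 18 places later in the alphabet, wrapping around z→a.
On message: m+18=e, e+18=w, s+18=k, s+18=k, a+18=s, g+18=y, e+18=w.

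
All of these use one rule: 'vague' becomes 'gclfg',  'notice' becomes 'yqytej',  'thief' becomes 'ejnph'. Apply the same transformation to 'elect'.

pnjnv

Shifts by position in vague: pos 0: v→g (+11), pos 1: a→c (+2), pos 2: g→l (+5), pos 3: u→f (+11), pos 4: e→g (+2) — repeating every 3. The shifts repeat in a cycle of length 3: positions 0,1,… shift by +11, +2, +5, then the pattern repeats.
On elect: e+11=p, l+2=n, e+5=j, c+11=n, t+2=v.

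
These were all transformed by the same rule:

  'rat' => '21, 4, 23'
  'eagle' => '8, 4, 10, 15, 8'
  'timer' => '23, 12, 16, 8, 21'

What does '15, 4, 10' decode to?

Letters become their 1-based position plus 3 (so a→4, b→5, …).
Reversing it on 15, 4, 10: 15→(15−3)÷1=12=l, 4→(4−3)÷1=1=a, 10→(10−3)÷1=7=g.

lag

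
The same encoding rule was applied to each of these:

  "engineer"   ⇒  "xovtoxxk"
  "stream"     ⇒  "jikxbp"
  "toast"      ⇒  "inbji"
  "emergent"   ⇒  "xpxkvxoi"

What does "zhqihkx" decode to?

Each letter's alphabet position (a=0..z=25) is mapped through 25·x+1 mod 26 — an affine cipher.
Undoing it on zhqihkx: z(25)→25·(25−1)≡2=c; h(7)→25·(7−1)≡20=u; q(16)→25·(16−1)≡11=l; i(8)→25·(8−1)≡19=t; h(7)→25·(7−1)≡20=u; k(10)→25·(10−1)≡17=r; x(23)→25·(23−1)≡4=e (all mod 26).

culture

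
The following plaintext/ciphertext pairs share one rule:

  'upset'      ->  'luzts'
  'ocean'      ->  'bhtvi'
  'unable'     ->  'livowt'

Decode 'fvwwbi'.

Treating letters as 0–25, the rule is x ↦ 19x + 21 (mod 26).
Reversing it on fvwwbi: f(5)→11·(5−21)≡6=g; v(21)→11·(21−21)≡0=a; w(22)→11·(22−21)≡11=l; w(22)→11·(22−21)≡11=l; b(1)→11·(1−21)≡14=o; i(8)→11·(8−21)≡13=n (all mod 26).

gallon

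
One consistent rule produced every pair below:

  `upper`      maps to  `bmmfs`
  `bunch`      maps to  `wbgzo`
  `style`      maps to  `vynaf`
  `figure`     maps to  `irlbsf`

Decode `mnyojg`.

python

u(20)→b(1) and p(15)→m(12) fit y≡3x+19 (mod 26); the inverse of 3 mod 26 is 9. Treating letters as 0–25, the rule is x ↦ 3x + 19 (mod 26).
Decoding mnyojg: m(12)→9·(12−19)≡15=p; n(13)→9·(13−19)≡24=y; y(24)→9·(24−19)≡19=t; o(14)→9·(14−19)≡7=h; j(9)→9·(9−19)≡14=o; g(6)→9·(6−19)≡13=n (all mod 26).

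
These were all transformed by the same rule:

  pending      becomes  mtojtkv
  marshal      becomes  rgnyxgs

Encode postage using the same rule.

Read the word backwards and shift each letter +6.
For postage: reverse → egatsop; then shift: e+6=k, g+6=m, a+6=g, t+6=z, s+6=y, o+6=u, p+6=v.

kmgzyuv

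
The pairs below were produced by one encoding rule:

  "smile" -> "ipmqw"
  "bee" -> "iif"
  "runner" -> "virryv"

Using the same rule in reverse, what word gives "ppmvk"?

grill

The output letters match the input read backwards, each shifted +4: smile reversed is elims. Two steps: reverse the string, then apply a Caesar shift of +4.
Undoing it on ppmvk: shift back: p−4=l, p−4=l, m−4=i, v−4=r, k−4=g → llirg; then reverse → grill.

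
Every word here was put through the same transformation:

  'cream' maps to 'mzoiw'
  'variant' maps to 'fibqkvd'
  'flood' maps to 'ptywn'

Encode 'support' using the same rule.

cczxyzd

Shifts by position in cream: pos 0: c→m (+10), pos 1: r→z (+8), pos 2: e→o (+10), pos 3: a→i (+8) — repeating every 2. It's a Vigenère-style cipher with numeric key [10,8]: position i shifts by key[i mod 2].
For support: s+10=c, u+8=c, p+10=z, p+8=x, o+10=y, r+8=z, t+10=d.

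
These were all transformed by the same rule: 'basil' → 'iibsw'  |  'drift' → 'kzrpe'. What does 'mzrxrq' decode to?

fringe

Each letter shifts forward by (position + 7), i.e. 7, 8, 9, … — the shift grows by one for each successive letter.
Reversing it on mzrxrq: m−7=f, z−8=r, r−9=i, x−10=n, r−11=g, q−12=e.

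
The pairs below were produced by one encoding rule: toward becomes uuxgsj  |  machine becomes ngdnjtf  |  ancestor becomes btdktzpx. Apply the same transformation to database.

egugcgtk

It's a Vigenère-style cipher with numeric key [1,6]: position i shifts by key[i mod 2].
For database: d+1=e, a+6=g, t+1=u, a+6=g, b+1=c, a+6=g, s+1=t, e+6=k.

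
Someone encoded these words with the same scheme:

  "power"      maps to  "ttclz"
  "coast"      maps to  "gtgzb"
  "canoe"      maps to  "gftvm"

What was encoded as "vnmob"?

right

The shift increases by 1 at each position, starting from +4: 4, 5, 6, ….
Reversing it on vnmob: v−4=r, n−5=i, m−6=g, o−7=h, b−8=t.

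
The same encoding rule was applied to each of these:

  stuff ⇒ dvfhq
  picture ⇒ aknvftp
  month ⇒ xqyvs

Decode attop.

prime

Shifts by position in stuff: pos 0: s→d (+11), pos 1: t→v (+2), pos 2: u→f (+11), pos 3: f→h (+2) — repeating every 2. The shifts repeat in a cycle of length 2: positions 0,1,… shift by +11, +2, then the pattern repeats.
Reversing it on attop: a−11=p, t−2=r, t−11=i, o−2=m, p−11=e.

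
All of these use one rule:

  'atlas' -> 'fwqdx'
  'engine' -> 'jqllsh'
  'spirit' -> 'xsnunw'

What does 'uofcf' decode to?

plaza

A repeating key of period 2 is used — shifts +5, +3 over and over.
Undoing it on uofcf: u−5=p, o−3=l, f−5=a, c−3=z, f−5=a.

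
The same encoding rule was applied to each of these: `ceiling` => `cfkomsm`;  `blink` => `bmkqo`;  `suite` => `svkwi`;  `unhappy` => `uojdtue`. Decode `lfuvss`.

The shift increases by 1 at each position, starting from +0: 0, 1, 2, ….
Undoing it on lfuvss: l−0=l, f−1=e, u−2=s, v−3=s, s−4=o, s−5=n.

lesson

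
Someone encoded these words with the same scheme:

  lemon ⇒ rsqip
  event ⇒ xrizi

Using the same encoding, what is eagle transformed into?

The output letters match the input read backwards, each shifted +4: lemon reversed is nomel. The word is reversed, then every letter is shifted forward by 4.
Applying it to eagle: reverse → elgae; then shift: e+4=i, l+4=p, g+4=k, a+4=e, e+4=i.

ipkei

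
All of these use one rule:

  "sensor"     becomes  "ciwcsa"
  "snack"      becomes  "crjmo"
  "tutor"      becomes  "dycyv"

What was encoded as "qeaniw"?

garden

Shifts by position in sensor: pos 0: s→c (+10), pos 1: e→i (+4), pos 2: n→w (+9), pos 3: s→c (+10), pos 4: o→s (+4), pos 5: r→a (+9) — repeating every 3. A repeating key of period 3 is used — shifts +10, +4, +9 over and over.
Reversing it on qeaniw: q−10=g, e−4=a, a−9=r, n−10=d, i−4=e, w−9=n.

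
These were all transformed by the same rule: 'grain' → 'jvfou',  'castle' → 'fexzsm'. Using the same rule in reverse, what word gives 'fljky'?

In grain: g→j is +3, r→v is +4, a→f is +5, i→o is +6 — the shift increases by 1 each position. Each letter shifts forward by (position + 3), i.e. 3, 4, 5, … — the shift grows by one for each successive letter.
Decoding fljky: f−3=c, l−4=h, j−5=e, k−6=e, y−7=r.

cheer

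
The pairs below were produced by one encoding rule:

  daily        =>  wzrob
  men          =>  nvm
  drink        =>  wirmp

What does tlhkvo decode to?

gospel

Letters are reflected about the middle of the alphabet (position → 25−position): Atbash.
Undoing it on tlhkvo: t↔g, l↔o, h↔s, k↔p, v↔e, o↔l.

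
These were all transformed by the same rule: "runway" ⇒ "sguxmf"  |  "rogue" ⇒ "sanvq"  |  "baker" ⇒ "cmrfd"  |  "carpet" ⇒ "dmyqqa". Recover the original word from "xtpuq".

Shifts by position in runway: pos 0: r→s (+1), pos 1: u→g (+12), pos 2: n→u (+7), pos 3: w→x (+1), pos 4: a→m (+12), pos 5: y→f (+7) — repeating every 3. It's a Vigenère-style cipher with numeric key [1,12,7]: position i shifts by key[i mod 3].
Decoding xtpuq: x−1=w, t−12=h, p−7=i, u−1=t, q−12=e.

white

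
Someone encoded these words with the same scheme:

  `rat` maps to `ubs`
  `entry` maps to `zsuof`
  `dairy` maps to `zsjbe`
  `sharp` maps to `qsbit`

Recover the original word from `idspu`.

The output letters match the input read backwards, each shifted +1: rat reversed is tar. The word is reversed, then every letter is shifted forward by 1.
Undoing it on idspu: shift back: i−1=h, d−1=c, s−1=r, p−1=o, u−1=t → hcrot; then reverse → torch.

torch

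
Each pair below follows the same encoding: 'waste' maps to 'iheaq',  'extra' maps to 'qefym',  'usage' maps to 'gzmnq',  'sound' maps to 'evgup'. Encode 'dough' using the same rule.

Shifts by position in waste: pos 0: w→i (+12), pos 1: a→h (+7), pos 2: s→e (+12), pos 3: t→a (+7) — repeating every 2. It's a Vigenère-style cipher with numeric key [12,7]: position i shifts by key[i mod 2].
On dough: d+12=p, o+7=v, u+12=g, g+7=n, h+12=t.

pvgnt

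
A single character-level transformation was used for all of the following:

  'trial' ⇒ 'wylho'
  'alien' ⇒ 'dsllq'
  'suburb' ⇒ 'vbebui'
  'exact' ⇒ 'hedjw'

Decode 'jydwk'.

Shifts by position in trial: pos 0: t→w (+3), pos 1: r→y (+7), pos 2: i→l (+3), pos 3: a→h (+7) — repeating every 2. It's a Vigenère-style cipher with numeric key [3,7]: position i shifts by key[i mod 2].
Reversing it on jydwk: j−3=g, y−7=r, d−3=a, w−7=p, k−3=h.

graph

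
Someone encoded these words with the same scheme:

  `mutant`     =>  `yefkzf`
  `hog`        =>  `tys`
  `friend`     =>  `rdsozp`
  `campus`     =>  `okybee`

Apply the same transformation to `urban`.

ednkz

Two shifts are in play — +10 for a/e/i/o/u, +12 for every other letter.
For urban: u(vowel)+10=e, r(cons)+12=d, b(cons)+12=n, a(vowel)+10=k, n(cons)+12=z.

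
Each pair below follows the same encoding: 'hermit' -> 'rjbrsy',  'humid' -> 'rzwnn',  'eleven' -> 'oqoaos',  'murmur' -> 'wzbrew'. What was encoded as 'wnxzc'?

Shifts by position in hermit: pos 0: h→r (+10), pos 1: e→j (+5), pos 2: r→b (+10), pos 3: m→r (+5) — repeating every 2. The shifts repeat in a cycle of length 2: positions 0,1,… shift by +10, +5, then the pattern repeats.
Reversing it on wnxzc: w−10=m, n−5=i, x−10=n, z−5=u, c−10=s.

minus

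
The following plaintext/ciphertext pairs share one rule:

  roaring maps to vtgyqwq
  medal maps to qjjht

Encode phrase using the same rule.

In roaring: r→v is +4, o→t is +5, a→g is +6, r→y is +7 — the shift increases by 1 each position. Each letter shifts forward by (position + 4), i.e. 4, 5, 6, … — the shift grows by one for each successive letter.
On phrase: p+4=t, h+5=m, r+6=x, a+7=h, s+8=a, e+9=n.

tmxhan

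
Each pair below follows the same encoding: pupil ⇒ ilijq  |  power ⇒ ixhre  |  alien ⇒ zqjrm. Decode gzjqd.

daily

p(15)→i(8) and u(20)→l(11) fit y≡11x+25 (mod 26); the inverse of 11 mod 26 is 19. Treating letters as 0–25, the rule is x ↦ 11x + 25 (mod 26).
Decoding gzjqd: g(6)→19·(6−25)≡3=d; z(25)→19·(25−25)≡0=a; j(9)→19·(9−25)≡8=i; q(16)→19·(16−25)≡11=l; d(3)→19·(3−25)≡24=y (all mod 26).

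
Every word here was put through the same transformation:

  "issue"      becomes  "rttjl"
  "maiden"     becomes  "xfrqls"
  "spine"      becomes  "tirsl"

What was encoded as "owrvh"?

thick

i(8)→r(17) and s(18)→t(19) fit y≡21x+5 (mod 26); the inverse of 21 mod 26 is 5. Each letter's alphabet position (a=0..z=25) is mapped through 21·x+5 mod 26 — an affine cipher.
Reversing it on owrvh: o(14)→5·(14−5)≡19=t; w(22)→5·(22−5)≡7=h; r(17)→5·(17−5)≡8=i; v(21)→5·(21−5)≡2=c; h(7)→5·(7−5)≡10=k (all mod 26).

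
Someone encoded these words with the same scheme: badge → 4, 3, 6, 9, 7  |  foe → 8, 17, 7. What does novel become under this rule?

b is letter #2 and maps to 4: an offset of 2. Letters become their 1-based position plus 2 (so a→3, b→4, …).
For novel: n=14→16, o=15→17, v=22→24, e=5→7, l=12→14.

16, 17, 24, 7, 14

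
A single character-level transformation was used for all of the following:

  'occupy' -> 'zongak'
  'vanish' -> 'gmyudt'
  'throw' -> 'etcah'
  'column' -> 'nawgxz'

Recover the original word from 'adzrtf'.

Shifts by position in occupy: pos 0: o→z (+11), pos 1: c→o (+12), pos 2: c→n (+11), pos 3: u→g (+12) — repeating every 2. The shifts repeat in a cycle of length 2: positions 0,1,… shift by +11, +12, then the pattern repeats.
Reversing it on adzrtf: a−11=p, d−12=r, z−11=o, r−12=f, t−11=i, f−12=t.

profit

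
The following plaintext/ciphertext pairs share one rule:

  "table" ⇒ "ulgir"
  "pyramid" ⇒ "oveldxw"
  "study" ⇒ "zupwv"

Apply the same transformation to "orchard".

tebclew

t(19)→u(20) and a(0)→l(11) fit y≡21x+11 (mod 26); the inverse of 21 mod 26 is 5. This is an affine cipher: with a=0,…,z=25, each position x becomes (21x+11) mod 26.
On orchard: o(14)→21·14+11≡19=t; r(17)→21·17+11≡4=e; c(2)→21·2+11≡1=b; h(7)→21·7+11≡2=c; a(0)→21·0+11≡11=l; r(17)→21·17+11≡4=e; d(3)→21·3+11≡22=w (all mod 26).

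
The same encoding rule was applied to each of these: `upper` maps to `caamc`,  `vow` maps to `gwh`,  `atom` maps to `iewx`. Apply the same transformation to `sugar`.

dcric

The shift depends on letter class: consonant p→a is +11, but vowel u→c is +8. Two shifts are in play — +8 for a/e/i/o/u, +11 for every other letter.
Applying it to sugar: s(cons)+11=d, u(vowel)+8=c, g(cons)+11=r, a(vowel)+8=i, r(cons)+11=c.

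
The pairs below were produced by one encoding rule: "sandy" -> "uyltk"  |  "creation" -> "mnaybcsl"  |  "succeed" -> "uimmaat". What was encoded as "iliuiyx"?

unusual

s(18)→u(20) and a(0)→y(24) fit y≡7x+24 (mod 26); the inverse of 7 mod 26 is 15. Each letter's alphabet position (a=0..z=25) is mapped through 7·x+24 mod 26 — an affine cipher.
Reversing it on iliuiyx: i(8)→15·(8−24)≡20=u; l(11)→15·(11−24)≡13=n; i(8)→15·(8−24)≡20=u; u(20)→15·(20−24)≡18=s; i(8)→15·(8−24)≡20=u; y(24)→15·(24−24)≡0=a; x(23)→15·(23−24)≡11=l (all mod 26).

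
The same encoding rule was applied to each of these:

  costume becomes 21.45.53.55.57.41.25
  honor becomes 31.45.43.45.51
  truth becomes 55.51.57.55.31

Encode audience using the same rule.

c(#3)→21 and o(#15)→45: differences scale by 2, so n = 2·pos + 15. With a=1..z=26, the number is 2·pos + 15.
Applying it to audience: a=1→17, u=21→57, d=4→23, i=9→33, e=5→25, n=14→43, c=3→21, e=5→25.

17.57.23.33.25.43.21.25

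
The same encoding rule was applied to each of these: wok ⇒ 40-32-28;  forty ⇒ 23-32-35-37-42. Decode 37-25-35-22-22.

Each letter is replaced by its alphabet position (a=1..z=26) + 17.
Reversing it on 37-25-35-22-22: 37→(37−17)÷1=20=t, 25→(25−17)÷1=8=h, 35→(35−17)÷1=18=r, 22→(22−17)÷1=5=e, 22→(22−17)÷1=5=e.

three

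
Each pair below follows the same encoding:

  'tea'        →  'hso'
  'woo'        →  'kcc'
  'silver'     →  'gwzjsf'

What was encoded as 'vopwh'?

Each letter is shifted forward by 14 in the alphabet (a Caesar shift of +14).
Undoing it on vopwh: v−14=h, o−14=a, p−14=b, w−14=i, h−14=t.

habit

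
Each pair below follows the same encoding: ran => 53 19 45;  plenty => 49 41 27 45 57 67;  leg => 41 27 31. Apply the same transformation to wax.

63 19 65

r(#18)→53 and a(#1)→19: differences scale by 2, so n = 2·pos + 17. With a=1..z=26, the number is 2·pos + 17.
For wax: w=23→63, a=1→19, x=24→65.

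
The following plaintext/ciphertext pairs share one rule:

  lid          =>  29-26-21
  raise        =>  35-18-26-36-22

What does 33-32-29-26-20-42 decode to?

Letters become their 1-based position plus 17 (so a→18, b→19, …).
Decoding 33-32-29-26-20-42: 33→(33−17)÷1=16=p, 32→(32−17)÷1=15=o, 29→(29−17)÷1=12=l, 26→(26−17)÷1=9=i, 20→(20−17)÷1=3=c, 42→(42−17)÷1=25=y.

policy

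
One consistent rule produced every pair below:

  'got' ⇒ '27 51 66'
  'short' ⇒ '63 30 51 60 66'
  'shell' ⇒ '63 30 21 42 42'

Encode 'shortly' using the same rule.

g(#7)→27 and o(#15)→51: differences scale by 3, so n = 3·pos + 6. The formula is n = 3×(alphabet index, a=1) + 6.
On shortly: s=19→63, h=8→30, o=15→51, r=18→60, t=20→66, l=12→42, y=25→81.

63 30 51 60 66 42 81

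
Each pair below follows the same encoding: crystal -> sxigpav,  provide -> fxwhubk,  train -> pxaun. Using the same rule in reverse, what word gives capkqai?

gateway

c(2)→s(18) and r(17)→x(23) fit y≡9x+0 (mod 26); the inverse of 9 mod 26 is 3. Each letter's alphabet position (a=0..z=25) is mapped through 9·x+0 mod 26 — an affine cipher.
Reversing it on capkqai: c(2)→3·(2−0)≡6=g; a(0)→3·(0−0)≡0=a; p(15)→3·(15−0)≡19=t; k(10)→3·(10−0)≡4=e; q(16)→3·(16−0)≡22=w; a(0)→3·(0−0)≡0=a; i(8)→3·(8−0)≡24=y (all mod 26).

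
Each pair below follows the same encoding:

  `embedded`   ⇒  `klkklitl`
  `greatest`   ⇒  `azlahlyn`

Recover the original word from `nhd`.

The output letters match the input read backwards, each shifted +7: embedded reversed is deddebme. The word is reversed, then every letter is shifted forward by 7.
Decoding nhd: shift back: n−7=g, h−7=a, d−7=w → gaw; then reverse → wag.

wag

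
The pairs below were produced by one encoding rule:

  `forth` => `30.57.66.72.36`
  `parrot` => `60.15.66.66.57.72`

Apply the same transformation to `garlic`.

33.15.66.48.39.21

Each letter becomes 3×(its alphabet position, a=1..z=26) + 12.
For garlic: g=7→33, a=1→15, r=18→66, l=12→48, i=9→39, c=3→21.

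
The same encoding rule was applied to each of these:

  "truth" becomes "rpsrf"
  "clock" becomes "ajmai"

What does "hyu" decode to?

Every letter moves 24 places later in the alphabet, wrapping around z→a.
Reversing it on hyu: h−24=j, y−24=a, u−24=w.

jaw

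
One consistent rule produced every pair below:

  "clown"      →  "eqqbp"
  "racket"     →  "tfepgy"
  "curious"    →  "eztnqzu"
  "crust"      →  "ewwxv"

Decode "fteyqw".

Shifts by position in clown: pos 0: c→e (+2), pos 1: l→q (+5), pos 2: o→q (+2), pos 3: w→b (+5) — repeating every 2. A repeating key of period 2 is used — shifts +2, +5 over and over.
Reversing it on fteyqw: f−2=d, t−5=o, e−2=c, y−5=t, q−2=o, w−5=r.

doctor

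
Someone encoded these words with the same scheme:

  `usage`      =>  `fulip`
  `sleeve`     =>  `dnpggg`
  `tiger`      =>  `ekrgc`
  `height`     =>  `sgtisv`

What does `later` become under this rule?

wcegc

The shifts repeat in a cycle of length 2: positions 0,1,… shift by +11, +2, then the pattern repeats.
On later: l+11=w, a+2=c, t+11=e, e+2=g, r+11=c.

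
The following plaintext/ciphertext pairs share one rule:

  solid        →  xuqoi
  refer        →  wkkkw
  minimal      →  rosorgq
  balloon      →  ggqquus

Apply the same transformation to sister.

xoxykw

The shift depends on letter class: consonant s→x is +5, but vowel o→u is +6. The rule splits by letter class: vowels +6, consonants +5.
For sister: s(cons)+5=x, i(vowel)+6=o, s(cons)+5=x, t(cons)+5=y, e(vowel)+6=k, r(cons)+5=w.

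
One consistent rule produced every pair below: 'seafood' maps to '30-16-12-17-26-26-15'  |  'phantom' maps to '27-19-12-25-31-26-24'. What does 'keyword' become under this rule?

22-16-36-34-26-29-15

Each letter is replaced by its alphabet position (a=1..z=26) + 11.
On keyword: k=11→22, e=5→16, y=25→36, w=23→34, o=15→26, r=18→29, d=4→15.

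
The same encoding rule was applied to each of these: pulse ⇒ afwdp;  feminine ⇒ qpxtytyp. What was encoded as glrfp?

Compare letters: p→a is +11, u→f is +11, l→w is +11 — a constant shift. This is a Caesar cipher with shift 11.
Reversing it on glrfp: g−11=v, l−11=a, r−11=g, f−11=u, p−11=e.

vague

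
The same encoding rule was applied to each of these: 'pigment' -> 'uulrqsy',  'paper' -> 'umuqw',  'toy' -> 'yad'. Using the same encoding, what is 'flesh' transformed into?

kqqxm

The shift depends on letter class: consonant p→u is +5, but vowel i→u is +12. Two shifts are in play — +12 for a/e/i/o/u, +5 for every other letter.
Applying it to flesh: f(cons)+5=k, l(cons)+5=q, e(vowel)+12=q, s(cons)+5=x, h(cons)+5=m.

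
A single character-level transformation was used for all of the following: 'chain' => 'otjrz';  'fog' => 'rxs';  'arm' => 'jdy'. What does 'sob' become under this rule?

The shift depends on letter class: consonant c→o is +12, but vowel a→j is +9. Vowels shift forward by 9 and consonants shift forward by 12.
Applying it to sob: s(cons)+12=e, o(vowel)+9=x, b(cons)+12=n.

exn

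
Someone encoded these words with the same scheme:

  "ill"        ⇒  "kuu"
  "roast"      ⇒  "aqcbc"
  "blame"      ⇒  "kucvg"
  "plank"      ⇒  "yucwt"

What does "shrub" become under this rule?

bqawk

The shift depends on letter class: consonant l→u is +9, but vowel i→k is +2. Two shifts are in play — +2 for a/e/i/o/u, +9 for every other letter.
On shrub: s(cons)+9=b, h(cons)+9=q, r(cons)+9=a, u(vowel)+2=w, b(cons)+9=k.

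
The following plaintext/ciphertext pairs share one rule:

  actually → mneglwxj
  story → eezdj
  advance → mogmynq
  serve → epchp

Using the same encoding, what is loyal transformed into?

xzjmw

Shifts by position in actually: pos 0: a→m (+12), pos 1: c→n (+11), pos 2: t→e (+11), pos 3: u→g (+12), pos 4: a→l (+11), pos 5: l→w (+11) — repeating every 3. A repeating key of period 3 is used — shifts +12, +11, +11 over and over.
For loyal: l+12=x, o+11=z, y+11=j, a+12=m, l+11=w.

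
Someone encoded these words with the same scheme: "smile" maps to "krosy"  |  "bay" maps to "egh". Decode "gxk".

era

The output letters match the input read backwards, each shifted +6: smile reversed is elims. Two steps: reverse the string, then apply a Caesar shift of +6.
Decoding gxk: shift back: g−6=a, x−6=r, k−6=e → are; then reverse → era.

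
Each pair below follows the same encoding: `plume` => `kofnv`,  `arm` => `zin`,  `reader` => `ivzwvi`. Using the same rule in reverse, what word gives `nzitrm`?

margin

Each pair mirrors across the alphabet (p↔k, l↔o, u↔f): positions sum to 25. Each letter is replaced by its mirror in the alphabet: a↔z, b↔y, c↔x, and so on (the Atbash cipher).
Decoding nzitrm: n↔m, z↔a, i↔r, t↔g, r↔i, m↔n.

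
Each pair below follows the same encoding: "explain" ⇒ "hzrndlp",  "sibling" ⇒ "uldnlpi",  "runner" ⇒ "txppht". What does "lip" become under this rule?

nlr

The shift depends on letter class: consonant x→z is +2, but vowel e→h is +3. Two shifts are in play — +3 for a/e/i/o/u, +2 for every other letter.
For lip: l(cons)+2=n, i(vowel)+3=l, p(cons)+2=r.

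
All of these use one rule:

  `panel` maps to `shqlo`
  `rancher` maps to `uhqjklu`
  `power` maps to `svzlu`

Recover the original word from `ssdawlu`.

platter

Shifts by position in panel: pos 0: p→s (+3), pos 1: a→h (+7), pos 2: n→q (+3), pos 3: e→l (+7) — repeating every 2. A repeating key of period 2 is used — shifts +3, +7 over and over.
Decoding ssdawlu: s−3=p, s−7=l, d−3=a, a−7=t, w−3=t, l−7=e, u−3=r.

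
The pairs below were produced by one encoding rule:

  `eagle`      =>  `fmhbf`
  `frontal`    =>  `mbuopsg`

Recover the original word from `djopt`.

The output letters match the input read backwards, each shifted +1: eagle reversed is elgae. The word is reversed, then every letter is shifted forward by 1.
Decoding djopt: shift back: d−1=c, j−1=i, o−1=n, p−1=o, t−1=s → cinos; then reverse → sonic.

sonic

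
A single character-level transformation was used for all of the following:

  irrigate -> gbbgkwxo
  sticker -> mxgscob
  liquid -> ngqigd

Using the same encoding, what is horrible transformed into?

Each letter's alphabet position (a=0..z=25) is mapped through 11·x+22 mod 26 — an affine cipher.
On horrible: h(7)→11·7+22≡21=v; o(14)→11·14+22≡20=u; r(17)→11·17+22≡1=b; r(17)→11·17+22≡1=b; i(8)→11·8+22≡6=g; b(1)→11·1+22≡7=h; l(11)→11·11+22≡13=n; e(4)→11·4+22≡14=o (all mod 26).

vubbghno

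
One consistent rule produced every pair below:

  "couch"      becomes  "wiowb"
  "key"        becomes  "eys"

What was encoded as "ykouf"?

Compare letters: c→w is +20, o→i is +20, u→o is +20 — a constant shift. It's a constant shift of +20 (ROT20).
Undoing it on ykouf: y−20=e, k−20=q, o−20=u, u−20=a, f−20=l.

equal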